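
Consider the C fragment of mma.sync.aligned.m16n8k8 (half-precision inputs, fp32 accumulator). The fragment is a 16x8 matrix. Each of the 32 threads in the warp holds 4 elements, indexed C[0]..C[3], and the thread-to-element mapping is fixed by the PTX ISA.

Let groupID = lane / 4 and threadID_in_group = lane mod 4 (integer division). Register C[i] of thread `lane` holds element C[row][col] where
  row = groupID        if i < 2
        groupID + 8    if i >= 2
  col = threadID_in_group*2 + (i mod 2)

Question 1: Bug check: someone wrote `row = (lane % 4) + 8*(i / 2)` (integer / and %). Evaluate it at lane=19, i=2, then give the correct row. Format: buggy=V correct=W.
buggy=11 correct=12

`(lane % 4) + 8*(i / 2)`[19,2]->11
19: gid=4,tid=3
[2] (4+8,3*2+0) = (12,6)
row: 11 vs 12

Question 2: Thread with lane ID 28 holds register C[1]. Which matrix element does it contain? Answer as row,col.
7,1

lane 28⇒28/4=7, 28 mod 4=0
i=1  r:7+0⇒7  c:2·0+1⇒1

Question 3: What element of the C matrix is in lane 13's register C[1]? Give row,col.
3,3

13: g=3,t=1
[1] (3+0,1*2+1) = (3,3)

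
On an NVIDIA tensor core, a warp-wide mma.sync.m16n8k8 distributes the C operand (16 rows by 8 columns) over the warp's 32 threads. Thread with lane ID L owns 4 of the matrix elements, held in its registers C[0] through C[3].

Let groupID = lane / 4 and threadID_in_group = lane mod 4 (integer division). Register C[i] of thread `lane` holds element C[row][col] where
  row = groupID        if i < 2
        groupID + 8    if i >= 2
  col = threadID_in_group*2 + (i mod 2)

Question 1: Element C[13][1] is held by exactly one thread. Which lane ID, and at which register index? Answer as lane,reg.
20,3

r=13->g=5,rb=1  c=1->t=0,b0=1
L=5*4+0=20  i=1*2+1=3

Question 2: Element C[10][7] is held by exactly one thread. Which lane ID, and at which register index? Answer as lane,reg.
r=10→G=2,rhi=1  c=7→T=3,p=1
L=2*4+3=11  i=1*2+1=3

11,3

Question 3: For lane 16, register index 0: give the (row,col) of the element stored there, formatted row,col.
4,0

L=16->gid=16>>2=4, tid=16&3=0
[0]->row 4+0=4  col 0·2+0=0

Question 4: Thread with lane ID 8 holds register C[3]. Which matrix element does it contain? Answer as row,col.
10,1

L=8->g=8>>2=2, t=8&3=0
[3]->row 2+8=10  col 0·2+1=1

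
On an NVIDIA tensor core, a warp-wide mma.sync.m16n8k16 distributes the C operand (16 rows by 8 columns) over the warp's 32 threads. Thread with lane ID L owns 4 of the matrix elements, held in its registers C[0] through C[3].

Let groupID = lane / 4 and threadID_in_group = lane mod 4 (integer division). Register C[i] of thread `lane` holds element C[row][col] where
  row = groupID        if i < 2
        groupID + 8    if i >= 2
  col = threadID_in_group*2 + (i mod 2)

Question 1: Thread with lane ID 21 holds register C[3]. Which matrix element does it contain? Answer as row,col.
lane 21: grp=5 (21/4), tig=1 (21%4)
i=3: r=5+8=13, c=1*2+1=3

13,3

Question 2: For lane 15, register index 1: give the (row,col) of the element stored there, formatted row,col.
3,7

15: gid=3,tid=3
[1] (3+0,3*2+1) = (3,7)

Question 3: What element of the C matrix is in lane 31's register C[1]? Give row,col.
7,7

lane 31→31/4=7, 31 mod 4=3
i=1  r:7+0→7  c:2·3+1→7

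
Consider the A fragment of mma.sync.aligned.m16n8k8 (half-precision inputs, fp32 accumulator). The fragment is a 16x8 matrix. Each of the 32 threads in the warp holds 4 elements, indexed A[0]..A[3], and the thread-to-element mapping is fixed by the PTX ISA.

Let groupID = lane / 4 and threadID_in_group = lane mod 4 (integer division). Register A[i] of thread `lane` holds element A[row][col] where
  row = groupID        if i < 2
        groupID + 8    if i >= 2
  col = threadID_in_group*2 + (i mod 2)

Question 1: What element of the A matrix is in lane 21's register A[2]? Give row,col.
13,2

lane 21: gr=5 (21/4), th=1 (21%4)
i=2: r=5+8=13, c=1*2+0=2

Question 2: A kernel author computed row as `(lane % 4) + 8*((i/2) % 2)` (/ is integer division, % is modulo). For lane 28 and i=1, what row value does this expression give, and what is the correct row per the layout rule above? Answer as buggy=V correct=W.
`(lane % 4) + 8*((i/2) % 2)`[28,1]=>0
L=28=>grp=28>>2=7, tig=28&3=0
[1]=>row 7+0=7  col 0·2+1=1
row: 0 vs 7

buggy=0 correct=7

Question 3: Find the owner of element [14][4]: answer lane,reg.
26,2

r: 14->gid=6,r8=1  c: 4->tid=2,i&1=0
L=6*4+2=26  i=1*2+0=2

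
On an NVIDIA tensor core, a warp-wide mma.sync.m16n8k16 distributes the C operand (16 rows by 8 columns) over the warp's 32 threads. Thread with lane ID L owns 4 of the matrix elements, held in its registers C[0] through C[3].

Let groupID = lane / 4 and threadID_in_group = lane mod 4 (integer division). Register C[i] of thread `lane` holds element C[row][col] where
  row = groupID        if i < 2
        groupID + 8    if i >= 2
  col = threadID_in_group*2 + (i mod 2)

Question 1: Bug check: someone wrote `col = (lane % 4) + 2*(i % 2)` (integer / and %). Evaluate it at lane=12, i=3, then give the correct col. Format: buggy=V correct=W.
buggy=2 correct=1

`(lane % 4) + 2*(i % 2)`[12,3]->2
lane 12->12/4=3, 12 mod 4=0
i=3  r:3+8->11  c:2·0+1->1
col: 2 vs 1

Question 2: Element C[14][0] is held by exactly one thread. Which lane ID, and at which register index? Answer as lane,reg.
r:14=>grp=6,rB=1  c:0=>tig=0,lo=0
L=6*4+0=24  i=1*2+0=2

24,2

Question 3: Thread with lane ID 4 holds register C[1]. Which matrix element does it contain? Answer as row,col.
4: G=1,T=0
[1] (1+0,0*2+1) = (1,1)

1,1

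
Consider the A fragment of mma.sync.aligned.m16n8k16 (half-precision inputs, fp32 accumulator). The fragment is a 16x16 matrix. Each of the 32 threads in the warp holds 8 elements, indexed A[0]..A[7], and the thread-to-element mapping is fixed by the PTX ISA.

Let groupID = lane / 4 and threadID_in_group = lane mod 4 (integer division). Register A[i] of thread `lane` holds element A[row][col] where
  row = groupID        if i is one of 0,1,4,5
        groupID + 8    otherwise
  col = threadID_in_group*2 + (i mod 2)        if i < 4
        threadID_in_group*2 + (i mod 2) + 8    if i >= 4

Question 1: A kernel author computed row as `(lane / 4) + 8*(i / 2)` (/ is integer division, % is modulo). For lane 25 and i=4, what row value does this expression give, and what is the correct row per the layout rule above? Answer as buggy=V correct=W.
buggy=22 correct=6

`(lane / 4) + 8*(i / 2)`[25,4]→22
lane 25→25/4=6, 25 mod 4=1
i=4  r:6+0→6  c:2·1+0+8→10
row: 22 vs 6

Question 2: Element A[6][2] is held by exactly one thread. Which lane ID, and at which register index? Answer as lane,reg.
25,0

r=6->g=6,rb=0  c=2->cb=0,t=1,b0=0
L=6*4+1=25  i=0*4+0*2+0=0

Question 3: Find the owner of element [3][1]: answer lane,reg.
r=3⇒gr=3,Rb=0  c=1⇒Cb=0,th=0,odd=1
L=3*4+0=12  i=0*4+0*2+1=1

12,1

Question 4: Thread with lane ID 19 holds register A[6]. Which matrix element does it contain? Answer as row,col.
12,14

lane 19: g=4 (19/4), t=3 (19%4)
i=6: r=4+8=12, c=3*2+0+8=14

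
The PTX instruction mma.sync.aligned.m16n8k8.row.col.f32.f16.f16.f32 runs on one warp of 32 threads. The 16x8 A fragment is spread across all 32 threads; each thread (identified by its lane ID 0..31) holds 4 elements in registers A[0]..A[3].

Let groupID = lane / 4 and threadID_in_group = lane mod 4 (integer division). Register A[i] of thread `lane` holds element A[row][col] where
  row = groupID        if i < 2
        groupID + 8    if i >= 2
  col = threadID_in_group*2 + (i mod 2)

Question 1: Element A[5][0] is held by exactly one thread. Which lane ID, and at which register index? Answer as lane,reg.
20,0

r: 5->gid=5,r8=0  c: 0->tid=0,i&1=0
L=5*4+0=20  i=0*2+0=0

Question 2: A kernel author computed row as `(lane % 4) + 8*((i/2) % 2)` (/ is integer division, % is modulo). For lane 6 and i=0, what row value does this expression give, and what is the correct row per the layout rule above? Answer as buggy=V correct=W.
buggy=2 correct=1

`(lane % 4) + 8*((i/2) % 2)`[6,0]->2
6: g=1,t=2
[0] (1+0,2*2+0) = (1,4)
row: 2 vs 1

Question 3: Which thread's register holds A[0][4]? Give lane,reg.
2,0

r: 0->gid=0,r8=0  c: 4->tid=2,i&1=0
L=0*4+2=2  i=0*2+0=0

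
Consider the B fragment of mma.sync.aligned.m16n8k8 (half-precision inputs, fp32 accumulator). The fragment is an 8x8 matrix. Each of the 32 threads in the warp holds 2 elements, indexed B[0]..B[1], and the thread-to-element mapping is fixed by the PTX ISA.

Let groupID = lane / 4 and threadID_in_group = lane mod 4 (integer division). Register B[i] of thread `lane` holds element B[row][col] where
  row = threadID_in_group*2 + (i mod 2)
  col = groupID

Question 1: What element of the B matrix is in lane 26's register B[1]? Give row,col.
L=26->g=26>>2=6, t=26&3=2
[1]->row 2·2+1=5  col g=6

5,6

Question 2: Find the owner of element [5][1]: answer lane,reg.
c=1→G=1  r=5→T=2,p=1
L=1*4+2=6  i=1=1

6,1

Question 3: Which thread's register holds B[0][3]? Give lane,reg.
12,0

c=3→G=3  r=0→T=0,p=0
L=3*4+0=12  i=0=0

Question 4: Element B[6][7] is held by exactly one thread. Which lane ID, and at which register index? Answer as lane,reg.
c=7->g=7  r=6->t=3,b0=0
L=7*4+3=31  i=0=0

31,0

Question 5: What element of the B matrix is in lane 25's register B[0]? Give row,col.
2,6

L=25→G=25>>2=6, T=25&3=1
[0]→row 1·2+0=2  col G=6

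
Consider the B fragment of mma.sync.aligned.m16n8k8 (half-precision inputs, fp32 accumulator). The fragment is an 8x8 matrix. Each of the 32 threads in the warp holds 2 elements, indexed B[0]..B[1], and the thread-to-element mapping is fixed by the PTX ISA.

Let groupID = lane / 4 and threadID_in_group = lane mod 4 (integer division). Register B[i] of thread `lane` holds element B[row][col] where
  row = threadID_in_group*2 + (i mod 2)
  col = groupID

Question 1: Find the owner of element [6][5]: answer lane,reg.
c: 5->gid=5  r: 6->tid=3,i&1=0
L=5*4+3=23  i=0=0

23,0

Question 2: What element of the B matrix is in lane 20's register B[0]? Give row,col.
lane 20: G=5 (20/4), T=0 (20%4)
i=0: r=0*2+0=0, c=G=5

0,5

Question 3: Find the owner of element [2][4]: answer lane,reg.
17,0

c=4->g=4  r=2->t=1,b0=0
L=4*4+1=17  i=0=0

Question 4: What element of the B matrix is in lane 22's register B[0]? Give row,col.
lane 22: grp=5 (22/4), tig=2 (22%4)
i=0: r=2*2+0=4, c=grp=5

4,5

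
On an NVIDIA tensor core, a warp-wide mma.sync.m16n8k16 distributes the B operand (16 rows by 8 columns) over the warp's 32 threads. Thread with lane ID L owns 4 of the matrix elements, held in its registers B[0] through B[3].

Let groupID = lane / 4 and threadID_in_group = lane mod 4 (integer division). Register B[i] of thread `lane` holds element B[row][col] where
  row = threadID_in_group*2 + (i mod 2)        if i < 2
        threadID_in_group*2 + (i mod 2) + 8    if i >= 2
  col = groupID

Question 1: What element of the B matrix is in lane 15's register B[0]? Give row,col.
15: gr=3,th=3
[0] (3*2+0+0,3) = (6,3)

6,3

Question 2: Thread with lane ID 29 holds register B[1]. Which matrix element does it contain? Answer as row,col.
29: grp=7,tig=1
[1] (1*2+1+0,7) = (3,7)

3,7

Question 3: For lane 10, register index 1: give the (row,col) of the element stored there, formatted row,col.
L=10=>grp=10>>2=2, tig=10&3=2
[1]=>row 2·2+1+0=5  col grp=2

5,2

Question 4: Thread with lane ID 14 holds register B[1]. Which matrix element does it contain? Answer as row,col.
5,3

L=14->gid=14>>2=3, tid=14&3=2
[1]->row 2·2+1+0=5  col gid=3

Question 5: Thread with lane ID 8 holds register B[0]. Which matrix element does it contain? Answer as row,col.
8: G=2,T=0
[0] (0*2+0+0,2) = (0,2)

0,2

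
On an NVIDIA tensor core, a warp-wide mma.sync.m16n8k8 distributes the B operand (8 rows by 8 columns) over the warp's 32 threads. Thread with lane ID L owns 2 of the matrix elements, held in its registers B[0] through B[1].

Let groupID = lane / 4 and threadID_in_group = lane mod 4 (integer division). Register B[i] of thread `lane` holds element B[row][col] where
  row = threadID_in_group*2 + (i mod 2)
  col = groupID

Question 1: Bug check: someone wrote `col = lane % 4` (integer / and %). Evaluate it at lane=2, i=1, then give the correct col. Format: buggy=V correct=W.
buggy=2 correct=0

`lane % 4`[2,1]→2
L=2→G=2>>2=0, T=2&3=2
[1]→row 2·2+1=5  col G=0
col: 2 vs 0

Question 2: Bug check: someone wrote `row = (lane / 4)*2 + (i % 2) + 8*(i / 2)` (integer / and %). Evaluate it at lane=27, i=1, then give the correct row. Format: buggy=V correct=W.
buggy=13 correct=7

`(lane / 4)*2 + (i % 2) + 8*(i / 2)`[27,1]→13
L=27→G=27>>2=6, T=27&3=3
[1]→row 3·2+1=7  col G=6
row: 13 vs 7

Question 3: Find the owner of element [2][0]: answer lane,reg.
c=0⇒gr=0  r=2⇒th=1,odd=0
L=0*4+1=1  i=0=0

1,0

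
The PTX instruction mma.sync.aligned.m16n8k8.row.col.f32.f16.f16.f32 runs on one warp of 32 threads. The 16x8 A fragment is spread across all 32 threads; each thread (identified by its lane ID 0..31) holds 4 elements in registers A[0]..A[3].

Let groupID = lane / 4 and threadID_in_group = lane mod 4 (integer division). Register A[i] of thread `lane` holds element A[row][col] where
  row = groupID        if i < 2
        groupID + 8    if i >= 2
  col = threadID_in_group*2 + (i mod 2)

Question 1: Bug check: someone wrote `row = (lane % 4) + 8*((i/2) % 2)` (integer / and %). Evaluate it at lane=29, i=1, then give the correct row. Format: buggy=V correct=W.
`(lane % 4) + 8*((i/2) % 2)`[29,1]->1
lane 29: gid=7 (29/4), tid=1 (29%4)
i=1: r=7+0=7, c=1*2+1=3
row: 1 vs 7

buggy=1 correct=7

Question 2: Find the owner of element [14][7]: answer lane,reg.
27,3

r:14=>grp=6,rB=1  c:7=>tig=3,lo=1
L=6*4+3=27  i=1*2+1=3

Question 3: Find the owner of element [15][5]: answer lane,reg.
r:15=>grp=7,rB=1  c:5=>tig=2,lo=1
L=7*4+2=30  i=1*2+1=3

30,3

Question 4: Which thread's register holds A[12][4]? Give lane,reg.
18,2

r: 12->gid=4,r8=1  c: 4->tid=2,i&1=0
L=4*4+2=18  i=1*2+0=2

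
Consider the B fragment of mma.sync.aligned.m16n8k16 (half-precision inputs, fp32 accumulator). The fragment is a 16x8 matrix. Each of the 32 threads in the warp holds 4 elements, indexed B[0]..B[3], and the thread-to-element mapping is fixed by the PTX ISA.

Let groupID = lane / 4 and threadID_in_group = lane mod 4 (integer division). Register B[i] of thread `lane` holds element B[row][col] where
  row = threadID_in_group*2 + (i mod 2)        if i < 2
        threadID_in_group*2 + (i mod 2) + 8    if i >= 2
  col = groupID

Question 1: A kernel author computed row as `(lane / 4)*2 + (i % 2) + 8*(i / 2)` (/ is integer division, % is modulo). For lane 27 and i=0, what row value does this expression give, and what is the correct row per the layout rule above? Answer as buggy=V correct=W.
buggy=12 correct=6

`(lane / 4)*2 + (i % 2) + 8*(i / 2)`[27,0]->12
lane 27->27/4=6, 27 mod 4=3
i=0  r:2·3+0+0->6  c:6
row: 12 vs 6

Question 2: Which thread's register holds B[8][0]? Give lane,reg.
c:0=>grp=0  r:8=>rB=1,tig=0,lo=0
L=0*4+0=0  i=1*2+0=2

0,2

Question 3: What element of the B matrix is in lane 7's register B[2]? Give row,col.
14,1

lane 7: gid=1 (7/4), tid=3 (7%4)
i=2: r=3*2+0+8=14, c=gid=1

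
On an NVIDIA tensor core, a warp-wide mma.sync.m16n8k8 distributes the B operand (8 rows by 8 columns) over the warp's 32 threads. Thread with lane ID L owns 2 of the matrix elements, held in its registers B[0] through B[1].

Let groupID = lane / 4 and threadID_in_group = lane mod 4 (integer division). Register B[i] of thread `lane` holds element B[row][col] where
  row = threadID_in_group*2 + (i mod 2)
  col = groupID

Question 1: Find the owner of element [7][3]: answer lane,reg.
c: 3->gid=3  r: 7->tid=3,i&1=1
L=3*4+3=15  i=1=1

15,1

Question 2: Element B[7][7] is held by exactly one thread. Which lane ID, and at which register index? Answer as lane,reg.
31,1

c: 7->gid=7  r: 7->tid=3,i&1=1
L=7*4+3=31  i=1=1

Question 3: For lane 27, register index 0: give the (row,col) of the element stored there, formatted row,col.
lane 27: gr=6 (27/4), th=3 (27%4)
i=0: r=3*2+0=6, c=gr=6

6,6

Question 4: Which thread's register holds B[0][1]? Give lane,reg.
c=1->g=1  r=0->t=0,b0=0
L=1*4+0=4  i=0=0

4,0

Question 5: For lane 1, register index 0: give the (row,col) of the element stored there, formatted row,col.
2,0

L=1→G=1>>2=0, T=1&3=1
[0]→row 1·2+0=2  col G=0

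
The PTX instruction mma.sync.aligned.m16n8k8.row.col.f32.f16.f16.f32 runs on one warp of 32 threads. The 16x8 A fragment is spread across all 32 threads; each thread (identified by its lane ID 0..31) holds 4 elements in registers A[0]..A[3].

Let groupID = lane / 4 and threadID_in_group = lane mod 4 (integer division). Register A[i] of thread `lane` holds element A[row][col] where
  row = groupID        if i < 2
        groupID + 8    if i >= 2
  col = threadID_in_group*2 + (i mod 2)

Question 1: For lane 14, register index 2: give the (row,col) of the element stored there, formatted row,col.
lane 14=>14/4=3, 14 mod 4=2
i=2  r:3+8=>11  c:2·2+0=>4

11,4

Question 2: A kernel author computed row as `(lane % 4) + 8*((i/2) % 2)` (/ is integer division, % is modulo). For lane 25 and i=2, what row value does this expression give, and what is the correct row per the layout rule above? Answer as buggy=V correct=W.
`(lane % 4) + 8*((i/2) % 2)`[25,2]->9
L=25->g=25>>2=6, t=25&3=1
[2]->row 6+8=14  col 1·2+0=2
row: 9 vs 14

buggy=9 correct=14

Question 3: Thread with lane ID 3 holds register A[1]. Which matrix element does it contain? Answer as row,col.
lane 3: grp=0 (3/4), tig=3 (3%4)
i=1: r=0+0=0, c=3*2+1=7

0,7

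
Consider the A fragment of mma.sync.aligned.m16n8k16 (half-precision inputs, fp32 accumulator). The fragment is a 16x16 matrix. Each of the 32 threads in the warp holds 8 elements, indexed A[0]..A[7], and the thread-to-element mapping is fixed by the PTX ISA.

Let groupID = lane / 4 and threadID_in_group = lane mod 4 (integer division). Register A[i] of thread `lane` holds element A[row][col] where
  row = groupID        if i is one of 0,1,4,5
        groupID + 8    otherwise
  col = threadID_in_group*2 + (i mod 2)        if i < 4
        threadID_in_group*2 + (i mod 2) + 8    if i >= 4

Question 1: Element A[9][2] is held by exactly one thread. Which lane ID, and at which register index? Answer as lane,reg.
r=9->g=1,rb=1  c=2->cb=0,t=1,b0=0
L=1*4+1=5  i=0*4+1*2+0=2

5,2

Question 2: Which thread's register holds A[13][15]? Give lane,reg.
r=13->g=5,rb=1  c=15->cb=1,t=3,b0=1
L=5*4+3=23  i=1*4+1*2+1=7

23,7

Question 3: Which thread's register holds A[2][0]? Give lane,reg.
r: 2->gid=2,r8=0  c: 0->c8=0,tid=0,i&1=0
L=2*4+0=8  i=0*4+0*2+0=0

8,0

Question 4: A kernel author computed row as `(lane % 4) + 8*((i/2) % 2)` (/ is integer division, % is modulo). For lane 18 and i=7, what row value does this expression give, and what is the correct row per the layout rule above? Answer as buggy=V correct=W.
`(lane % 4) + 8*((i/2) % 2)`[18,7]=>10
lane 18: grp=4 (18/4), tig=2 (18%4)
i=7: r=4+8=12, c=2*2+1+8=13
row: 10 vs 12

buggy=10 correct=12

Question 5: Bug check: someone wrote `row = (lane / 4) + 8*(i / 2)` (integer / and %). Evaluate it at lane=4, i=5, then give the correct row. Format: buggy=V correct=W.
buggy=17 correct=1

`(lane / 4) + 8*(i / 2)`[4,5]->17
L=4->gid=4>>2=1, tid=4&3=0
[5]->row 1+0=1  col 0·2+1+8=9
row: 17 vs 1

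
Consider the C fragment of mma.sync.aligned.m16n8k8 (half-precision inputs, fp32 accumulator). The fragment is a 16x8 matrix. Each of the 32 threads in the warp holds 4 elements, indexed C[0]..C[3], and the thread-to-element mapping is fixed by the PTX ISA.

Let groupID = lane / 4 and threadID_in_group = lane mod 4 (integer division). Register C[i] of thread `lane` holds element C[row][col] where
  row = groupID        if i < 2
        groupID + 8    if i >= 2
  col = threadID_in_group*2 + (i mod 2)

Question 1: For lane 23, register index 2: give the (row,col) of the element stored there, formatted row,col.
lane 23→23/4=5, 23 mod 4=3
i=2  r:5+8→13  c:2·3+0→6

13,6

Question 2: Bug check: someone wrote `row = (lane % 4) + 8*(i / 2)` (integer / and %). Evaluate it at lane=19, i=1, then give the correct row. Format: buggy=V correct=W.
`(lane % 4) + 8*(i / 2)`[19,1]->3
19: g=4,t=3
[1] (4+0,3*2+1) = (4,7)
row: 3 vs 4

buggy=3 correct=4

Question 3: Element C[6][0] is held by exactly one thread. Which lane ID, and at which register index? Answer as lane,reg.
r=6->g=6,rb=0  c=0->t=0,b0=0
L=6*4+0=24  i=0*2+0=0

24,0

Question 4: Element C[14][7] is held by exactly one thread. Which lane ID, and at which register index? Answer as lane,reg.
r:14=>grp=6,rB=1  c:7=>tig=3,lo=1
L=6*4+3=27  i=1*2+1=3

27,3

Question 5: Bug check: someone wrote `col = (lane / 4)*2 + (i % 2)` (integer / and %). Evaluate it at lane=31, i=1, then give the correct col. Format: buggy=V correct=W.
buggy=15 correct=7

`(lane / 4)*2 + (i % 2)`[31,1]⇒15
lane 31: gr=7 (31/4), th=3 (31%4)
i=1: r=7+0=7, c=3*2+1=7
col: 15 vs 7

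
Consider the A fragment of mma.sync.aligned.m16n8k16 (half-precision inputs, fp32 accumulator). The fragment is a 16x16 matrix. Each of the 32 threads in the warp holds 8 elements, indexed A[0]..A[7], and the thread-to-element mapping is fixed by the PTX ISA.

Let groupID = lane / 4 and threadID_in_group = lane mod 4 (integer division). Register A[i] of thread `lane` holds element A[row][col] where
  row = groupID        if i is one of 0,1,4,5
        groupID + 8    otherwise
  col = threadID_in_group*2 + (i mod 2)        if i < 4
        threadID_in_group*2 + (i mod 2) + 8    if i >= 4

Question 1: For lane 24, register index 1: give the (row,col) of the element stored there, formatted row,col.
lane 24: gid=6 (24/4), tid=0 (24%4)
i=1: r=6+0=6, c=0*2+1+0=1

6,1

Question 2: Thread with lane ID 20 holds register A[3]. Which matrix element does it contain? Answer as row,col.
L=20->gid=20>>2=5, tid=20&3=0
[3]->row 5+8=13  col 0·2+1+0=1

13,1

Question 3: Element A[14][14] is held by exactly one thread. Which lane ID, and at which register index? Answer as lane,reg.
27,6

r: 14->gid=6,r8=1  c: 14->c8=1,tid=3,i&1=0
L=6*4+3=27  i=1*4+1*2+0=6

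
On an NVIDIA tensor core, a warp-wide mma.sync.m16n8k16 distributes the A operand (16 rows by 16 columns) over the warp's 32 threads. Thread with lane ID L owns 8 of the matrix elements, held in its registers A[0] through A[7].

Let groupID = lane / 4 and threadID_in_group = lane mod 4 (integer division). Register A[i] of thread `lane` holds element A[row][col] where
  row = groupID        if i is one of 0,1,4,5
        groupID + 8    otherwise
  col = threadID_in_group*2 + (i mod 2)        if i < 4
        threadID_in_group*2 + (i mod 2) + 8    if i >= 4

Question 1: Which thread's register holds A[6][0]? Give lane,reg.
24,0

r=6⇒gr=6,Rb=0  c=0⇒Cb=0,th=0,odd=0
L=6*4+0=24  i=0*4+0*2+0=0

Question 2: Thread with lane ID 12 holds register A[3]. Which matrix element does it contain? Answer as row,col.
lane 12->12/4=3, 12 mod 4=0
i=3  r:3+8->11  c:2·0+1+0->1

11,1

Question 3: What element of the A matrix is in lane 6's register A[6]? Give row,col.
L=6→G=6>>2=1, T=6&3=2
[6]→row 1+8=9  col 2·2+0+8=12

9,12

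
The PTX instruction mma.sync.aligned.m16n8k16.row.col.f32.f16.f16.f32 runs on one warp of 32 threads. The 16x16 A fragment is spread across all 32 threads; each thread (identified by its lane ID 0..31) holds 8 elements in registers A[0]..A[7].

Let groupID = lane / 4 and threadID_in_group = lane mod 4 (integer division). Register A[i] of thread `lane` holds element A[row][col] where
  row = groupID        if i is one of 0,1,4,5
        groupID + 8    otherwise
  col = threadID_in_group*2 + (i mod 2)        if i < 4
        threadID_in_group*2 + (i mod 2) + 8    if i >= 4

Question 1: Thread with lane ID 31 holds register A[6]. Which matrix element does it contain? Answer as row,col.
lane 31: gid=7 (31/4), tid=3 (31%4)
i=6: r=7+8=15, c=3*2+0+8=14

15,14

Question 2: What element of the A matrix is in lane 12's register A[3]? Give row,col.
12: gid=3,tid=0
[3] (3+8,0*2+1+0) = (11,1)

11,1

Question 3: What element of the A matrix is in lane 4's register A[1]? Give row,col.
lane 4: G=1 (4/4), T=0 (4%4)
i=1: r=1+0=1, c=0*2+1+0=1

1,1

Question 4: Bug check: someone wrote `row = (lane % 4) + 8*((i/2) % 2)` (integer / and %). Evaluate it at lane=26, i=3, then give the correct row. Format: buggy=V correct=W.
`(lane % 4) + 8*((i/2) % 2)`[26,3]->10
26: gid=6,tid=2
[3] (6+8,2*2+1+0) = (14,5)
row: 10 vs 14

buggy=10 correct=14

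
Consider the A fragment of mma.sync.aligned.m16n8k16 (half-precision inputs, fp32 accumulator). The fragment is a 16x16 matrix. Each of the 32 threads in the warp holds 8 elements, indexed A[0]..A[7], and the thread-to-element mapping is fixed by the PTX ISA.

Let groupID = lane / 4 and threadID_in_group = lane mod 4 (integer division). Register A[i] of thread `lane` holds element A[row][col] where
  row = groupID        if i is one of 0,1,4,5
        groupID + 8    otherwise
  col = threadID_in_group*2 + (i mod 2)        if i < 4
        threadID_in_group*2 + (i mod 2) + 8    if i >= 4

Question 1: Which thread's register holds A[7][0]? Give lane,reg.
28,0

r=7→G=7,rhi=0  c=0→chi=0,T=0,p=0
L=7*4+0=28  i=0*4+0*2+0=0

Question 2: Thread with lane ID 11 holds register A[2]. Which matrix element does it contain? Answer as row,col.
lane 11⇒11/4=2, 11 mod 4=3
i=2  r:2+8⇒10  c:2·3+0+0⇒6

10,6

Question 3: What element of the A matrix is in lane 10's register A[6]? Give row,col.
L=10->g=10>>2=2, t=10&3=2
[6]->row 2+8=10  col 2·2+0+8=12

10,12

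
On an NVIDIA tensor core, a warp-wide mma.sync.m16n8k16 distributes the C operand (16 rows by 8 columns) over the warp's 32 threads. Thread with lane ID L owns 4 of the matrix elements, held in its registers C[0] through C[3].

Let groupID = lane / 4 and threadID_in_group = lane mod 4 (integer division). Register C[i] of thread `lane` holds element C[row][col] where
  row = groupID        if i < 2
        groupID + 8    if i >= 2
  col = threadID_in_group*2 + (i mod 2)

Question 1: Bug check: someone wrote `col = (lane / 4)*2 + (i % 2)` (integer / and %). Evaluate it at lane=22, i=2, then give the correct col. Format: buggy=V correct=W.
`(lane / 4)*2 + (i % 2)`[22,2]⇒10
lane 22: gr=5 (22/4), th=2 (22%4)
i=2: r=5+8=13, c=2*2+0=4
col: 10 vs 4

buggy=10 correct=4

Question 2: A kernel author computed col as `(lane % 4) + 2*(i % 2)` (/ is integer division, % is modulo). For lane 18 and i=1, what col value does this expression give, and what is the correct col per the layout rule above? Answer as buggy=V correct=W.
`(lane % 4) + 2*(i % 2)`[18,1]->4
18: g=4,t=2
[1] (4+0,2*2+1) = (4,5)
col: 4 vs 5

buggy=4 correct=5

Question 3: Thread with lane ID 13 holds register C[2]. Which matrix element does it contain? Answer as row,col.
lane 13: G=3 (13/4), T=1 (13%4)
i=2: r=3+8=11, c=1*2+0=2

11,2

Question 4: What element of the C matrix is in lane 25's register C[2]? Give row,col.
14,2

lane 25: grp=6 (25/4), tig=1 (25%4)
i=2: r=6+8=14, c=1*2+0=2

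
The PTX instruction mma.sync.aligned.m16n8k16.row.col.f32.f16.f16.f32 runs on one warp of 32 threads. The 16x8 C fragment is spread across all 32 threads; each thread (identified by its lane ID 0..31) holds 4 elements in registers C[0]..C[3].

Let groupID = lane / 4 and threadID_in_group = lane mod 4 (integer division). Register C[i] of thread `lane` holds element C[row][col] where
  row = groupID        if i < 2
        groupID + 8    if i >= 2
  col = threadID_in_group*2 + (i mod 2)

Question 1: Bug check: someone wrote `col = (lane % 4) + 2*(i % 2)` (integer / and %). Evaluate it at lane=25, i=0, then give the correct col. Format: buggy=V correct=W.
`(lane % 4) + 2*(i % 2)`[25,0]⇒1
L=25⇒gr=25>>2=6, th=25&3=1
[0]⇒row 6+0=6  col 1·2+0=2
col: 1 vs 2

buggy=1 correct=2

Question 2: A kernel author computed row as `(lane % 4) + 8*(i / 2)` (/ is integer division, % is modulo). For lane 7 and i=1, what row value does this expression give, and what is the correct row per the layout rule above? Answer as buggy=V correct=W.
buggy=3 correct=1

`(lane % 4) + 8*(i / 2)`[7,1]->3
L=7->gid=7>>2=1, tid=7&3=3
[1]->row 1+0=1  col 3·2+1=7
row: 3 vs 1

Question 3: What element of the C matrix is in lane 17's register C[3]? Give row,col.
L=17->g=17>>2=4, t=17&3=1
[3]->row 4+8=12  col 1·2+1=3

12,3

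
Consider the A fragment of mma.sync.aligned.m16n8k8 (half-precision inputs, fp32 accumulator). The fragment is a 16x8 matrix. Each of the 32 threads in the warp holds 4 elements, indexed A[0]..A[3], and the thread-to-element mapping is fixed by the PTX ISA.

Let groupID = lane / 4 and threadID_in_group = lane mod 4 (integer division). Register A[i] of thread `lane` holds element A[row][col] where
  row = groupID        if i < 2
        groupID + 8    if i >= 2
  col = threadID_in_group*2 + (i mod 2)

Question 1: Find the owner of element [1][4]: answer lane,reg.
6,0

r=1→G=1,rhi=0  c=4→T=2,p=0
L=1*4+2=6  i=0*2+0=0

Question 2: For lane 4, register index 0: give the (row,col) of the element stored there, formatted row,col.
lane 4: gr=1 (4/4), th=0 (4%4)
i=0: r=1+0=1, c=0*2+0=0

1,0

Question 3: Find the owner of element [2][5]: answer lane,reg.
10,1

r: 2->gid=2,r8=0  c: 5->tid=2,i&1=1
L=2*4+2=10  i=0*2+1=1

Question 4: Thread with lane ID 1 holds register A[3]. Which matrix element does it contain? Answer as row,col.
8,3

lane 1: gr=0 (1/4), th=1 (1%4)
i=3: r=0+8=8, c=1*2+1=3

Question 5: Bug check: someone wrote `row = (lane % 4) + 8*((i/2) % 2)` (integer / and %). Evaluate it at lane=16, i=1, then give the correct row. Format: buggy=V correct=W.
buggy=0 correct=4

`(lane % 4) + 8*((i/2) % 2)`[16,1]->0
16: g=4,t=0
[1] (4+0,0*2+1) = (4,1)
row: 0 vs 4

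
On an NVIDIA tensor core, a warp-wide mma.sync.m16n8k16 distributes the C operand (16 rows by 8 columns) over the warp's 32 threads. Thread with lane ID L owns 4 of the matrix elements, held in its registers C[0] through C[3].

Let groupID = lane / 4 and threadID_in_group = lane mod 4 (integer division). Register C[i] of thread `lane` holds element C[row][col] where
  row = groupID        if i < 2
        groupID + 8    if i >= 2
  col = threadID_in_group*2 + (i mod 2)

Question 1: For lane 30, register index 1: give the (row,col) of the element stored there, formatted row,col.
7,5

lane 30: g=7 (30/4), t=2 (30%4)
i=1: r=7+0=7, c=2*2+1=5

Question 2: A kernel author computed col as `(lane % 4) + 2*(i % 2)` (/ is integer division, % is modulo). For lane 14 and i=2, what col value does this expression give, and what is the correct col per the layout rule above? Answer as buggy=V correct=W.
buggy=2 correct=4

`(lane % 4) + 2*(i % 2)`[14,2]->2
L=14->g=14>>2=3, t=14&3=2
[2]->row 3+8=11  col 2·2+0=4
col: 2 vs 4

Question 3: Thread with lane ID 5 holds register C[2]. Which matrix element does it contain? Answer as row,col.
9,2

5: g=1,t=1
[2] (1+8,1*2+0) = (9,2)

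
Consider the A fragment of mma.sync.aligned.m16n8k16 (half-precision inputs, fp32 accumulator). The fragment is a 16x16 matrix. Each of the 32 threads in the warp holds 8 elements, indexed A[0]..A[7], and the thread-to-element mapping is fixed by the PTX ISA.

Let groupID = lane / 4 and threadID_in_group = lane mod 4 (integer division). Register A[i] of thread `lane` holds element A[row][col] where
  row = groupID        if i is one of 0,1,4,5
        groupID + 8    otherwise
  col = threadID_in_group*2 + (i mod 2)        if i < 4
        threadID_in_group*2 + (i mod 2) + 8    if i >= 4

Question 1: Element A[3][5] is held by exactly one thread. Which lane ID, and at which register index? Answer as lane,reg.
14,1

r=3→G=3,rhi=0  c=5→chi=0,T=2,p=1
L=3*4+2=14  i=0*4+0*2+1=1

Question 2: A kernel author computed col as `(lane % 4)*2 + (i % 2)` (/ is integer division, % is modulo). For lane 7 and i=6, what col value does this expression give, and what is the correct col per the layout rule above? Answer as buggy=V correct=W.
buggy=6 correct=14

`(lane % 4)*2 + (i % 2)`[7,6]->6
lane 7->7/4=1, 7 mod 4=3
i=6  r:1+8->9  c:2·3+0+8->14
col: 6 vs 14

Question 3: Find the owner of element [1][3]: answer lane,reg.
5,1

r:1=>grp=1,rB=0  c:3=>cB=0,tig=1,lo=1
L=1*4+1=5  i=0*4+0*2+1=1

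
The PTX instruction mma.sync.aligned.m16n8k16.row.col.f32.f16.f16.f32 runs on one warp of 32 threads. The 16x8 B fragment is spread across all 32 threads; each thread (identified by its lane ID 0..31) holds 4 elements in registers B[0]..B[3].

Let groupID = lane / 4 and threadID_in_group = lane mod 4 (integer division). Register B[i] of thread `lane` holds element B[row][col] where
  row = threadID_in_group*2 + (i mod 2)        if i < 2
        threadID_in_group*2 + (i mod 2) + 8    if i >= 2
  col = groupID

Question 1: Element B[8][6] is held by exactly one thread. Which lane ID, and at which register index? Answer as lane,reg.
24,2

c=6->g=6  r=8->rb=1,t=0,b0=0
L=6*4+0=24  i=1*2+0=2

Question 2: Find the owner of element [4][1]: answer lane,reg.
6,0

c: 1->gid=1  r: 4->r8=0,tid=2,i&1=0
L=1*4+2=6  i=0*2+0=0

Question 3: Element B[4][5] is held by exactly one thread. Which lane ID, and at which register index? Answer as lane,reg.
c: 5->gid=5  r: 4->r8=0,tid=2,i&1=0
L=5*4+2=22  i=0*2+0=0

22,0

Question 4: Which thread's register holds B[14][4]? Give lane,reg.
19,2

c:4=>grp=4  r:14=>rB=1,tig=3,lo=0
L=4*4+3=19  i=1*2+0=2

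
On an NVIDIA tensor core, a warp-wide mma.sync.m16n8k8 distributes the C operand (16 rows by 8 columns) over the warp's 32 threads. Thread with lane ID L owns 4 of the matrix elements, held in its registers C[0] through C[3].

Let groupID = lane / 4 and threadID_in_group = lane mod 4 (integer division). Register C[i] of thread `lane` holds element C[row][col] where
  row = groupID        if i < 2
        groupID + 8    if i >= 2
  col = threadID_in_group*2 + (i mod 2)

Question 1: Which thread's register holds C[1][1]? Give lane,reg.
4,1

r=1->g=1,rb=0  c=1->t=0,b0=1
L=1*4+0=4  i=0*2+1=1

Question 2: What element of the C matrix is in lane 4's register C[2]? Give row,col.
9,0

L=4→G=4>>2=1, T=4&3=0
[2]→row 1+8=9  col 0·2+0=0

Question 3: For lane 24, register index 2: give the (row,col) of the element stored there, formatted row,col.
14,0

24: g=6,t=0
[2] (6+8,0*2+0) = (14,0)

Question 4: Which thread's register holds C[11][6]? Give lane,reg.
r: 11->gid=3,r8=1  c: 6->tid=3,i&1=0
L=3*4+3=15  i=1*2+0=2

15,2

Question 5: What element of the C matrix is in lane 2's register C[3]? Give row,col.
8,5

lane 2⇒2/4=0, 2 mod 4=2
i=3  r:0+8⇒8  c:2·2+1⇒5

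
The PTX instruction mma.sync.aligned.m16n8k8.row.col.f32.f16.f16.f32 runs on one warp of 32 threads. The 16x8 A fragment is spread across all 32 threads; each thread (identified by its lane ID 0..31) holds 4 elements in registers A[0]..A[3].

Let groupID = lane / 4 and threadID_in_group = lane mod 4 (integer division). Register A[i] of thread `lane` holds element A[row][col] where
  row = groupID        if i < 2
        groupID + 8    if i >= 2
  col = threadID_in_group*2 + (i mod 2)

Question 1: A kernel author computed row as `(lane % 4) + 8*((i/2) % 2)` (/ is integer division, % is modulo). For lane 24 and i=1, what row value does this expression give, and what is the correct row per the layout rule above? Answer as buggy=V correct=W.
buggy=0 correct=6

`(lane % 4) + 8*((i/2) % 2)`[24,1]->0
L=24->gid=24>>2=6, tid=24&3=0
[1]->row 6+0=6  col 0·2+1=1
row: 0 vs 6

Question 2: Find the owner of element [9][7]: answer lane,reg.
r=9⇒gr=1,Rb=1  c=7⇒th=3,odd=1
L=1*4+3=7  i=1*2+1=3

7,3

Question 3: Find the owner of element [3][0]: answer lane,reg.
r:3=>grp=3,rB=0  c:0=>tig=0,lo=0
L=3*4+0=12  i=0*2+0=0

12,0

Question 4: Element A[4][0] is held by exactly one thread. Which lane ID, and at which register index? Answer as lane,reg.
r: 4->gid=4,r8=0  c: 0->tid=0,i&1=0
L=4*4+0=16  i=0*2+0=0

16,0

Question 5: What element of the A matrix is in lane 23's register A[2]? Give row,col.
L=23->gid=23>>2=5, tid=23&3=3
[2]->row 5+8=13  col 3·2+0=6

13,6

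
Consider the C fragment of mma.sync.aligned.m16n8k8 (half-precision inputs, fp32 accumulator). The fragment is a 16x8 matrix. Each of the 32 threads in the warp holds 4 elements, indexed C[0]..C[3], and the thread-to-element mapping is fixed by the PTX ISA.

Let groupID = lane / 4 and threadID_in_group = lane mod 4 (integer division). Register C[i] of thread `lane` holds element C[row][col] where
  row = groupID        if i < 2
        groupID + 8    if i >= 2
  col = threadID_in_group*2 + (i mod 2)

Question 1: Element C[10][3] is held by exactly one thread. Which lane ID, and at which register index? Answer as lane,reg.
9,3

r=10→G=2,rhi=1  c=3→T=1,p=1
L=2*4+1=9  i=1*2+1=3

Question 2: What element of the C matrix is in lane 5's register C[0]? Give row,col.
1,2

lane 5: gid=1 (5/4), tid=1 (5%4)
i=0: r=1+0=1, c=1*2+0=2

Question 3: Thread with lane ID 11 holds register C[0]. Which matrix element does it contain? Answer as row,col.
2,6

lane 11: G=2 (11/4), T=3 (11%4)
i=0: r=2+0=2, c=3*2+0=6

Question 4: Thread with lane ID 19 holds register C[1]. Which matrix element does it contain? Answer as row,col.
lane 19⇒19/4=4, 19 mod 4=3
i=1  r:4+0⇒4  c:2·3+1⇒7

4,7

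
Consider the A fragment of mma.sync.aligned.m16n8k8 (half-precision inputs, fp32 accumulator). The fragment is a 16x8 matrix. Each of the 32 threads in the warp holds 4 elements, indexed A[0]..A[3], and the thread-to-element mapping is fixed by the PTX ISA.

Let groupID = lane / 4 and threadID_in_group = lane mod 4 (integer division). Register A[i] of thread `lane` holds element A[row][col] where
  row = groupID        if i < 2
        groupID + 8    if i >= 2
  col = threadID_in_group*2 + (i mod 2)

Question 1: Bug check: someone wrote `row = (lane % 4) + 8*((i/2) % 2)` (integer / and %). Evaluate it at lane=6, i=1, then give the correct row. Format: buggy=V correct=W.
buggy=2 correct=1

`(lane % 4) + 8*((i/2) % 2)`[6,1]->2
lane 6->6/4=1, 6 mod 4=2
i=1  r:1+0->1  c:2·2+1->5
row: 2 vs 1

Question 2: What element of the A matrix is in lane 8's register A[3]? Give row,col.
lane 8: G=2 (8/4), T=0 (8%4)
i=3: r=2+8=10, c=0*2+1=1

10,1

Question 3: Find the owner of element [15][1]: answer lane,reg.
28,3

r: 15->gid=7,r8=1  c: 1->tid=0,i&1=1
L=7*4+0=28  i=1*2+1=3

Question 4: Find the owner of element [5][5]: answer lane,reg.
22,1

r=5->g=5,rb=0  c=5->t=2,b0=1
L=5*4+2=22  i=0*2+1=1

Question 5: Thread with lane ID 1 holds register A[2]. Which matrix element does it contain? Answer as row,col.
8,2

lane 1: g=0 (1/4), t=1 (1%4)
i=2: r=0+8=8, c=1*2+0=2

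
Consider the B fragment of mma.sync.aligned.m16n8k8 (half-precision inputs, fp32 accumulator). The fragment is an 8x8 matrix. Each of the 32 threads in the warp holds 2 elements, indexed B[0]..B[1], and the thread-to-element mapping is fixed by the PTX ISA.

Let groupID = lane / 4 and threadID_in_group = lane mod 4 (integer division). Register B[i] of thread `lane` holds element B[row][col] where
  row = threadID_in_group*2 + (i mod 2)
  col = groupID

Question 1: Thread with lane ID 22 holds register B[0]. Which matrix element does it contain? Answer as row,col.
L=22⇒gr=22>>2=5, th=22&3=2
[0]⇒row 2·2+0=4  col gr=5

4,5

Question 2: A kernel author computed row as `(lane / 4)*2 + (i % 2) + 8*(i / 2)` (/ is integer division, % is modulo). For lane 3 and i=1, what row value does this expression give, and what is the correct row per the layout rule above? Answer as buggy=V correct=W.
`(lane / 4)*2 + (i % 2) + 8*(i / 2)`[3,1]→1
lane 3: G=0 (3/4), T=3 (3%4)
i=1: r=3*2+1=7, c=G=0
row: 1 vs 7

buggy=1 correct=7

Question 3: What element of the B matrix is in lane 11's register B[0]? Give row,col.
11: g=2,t=3
[0] (3*2+0,2) = (6,2)

6,2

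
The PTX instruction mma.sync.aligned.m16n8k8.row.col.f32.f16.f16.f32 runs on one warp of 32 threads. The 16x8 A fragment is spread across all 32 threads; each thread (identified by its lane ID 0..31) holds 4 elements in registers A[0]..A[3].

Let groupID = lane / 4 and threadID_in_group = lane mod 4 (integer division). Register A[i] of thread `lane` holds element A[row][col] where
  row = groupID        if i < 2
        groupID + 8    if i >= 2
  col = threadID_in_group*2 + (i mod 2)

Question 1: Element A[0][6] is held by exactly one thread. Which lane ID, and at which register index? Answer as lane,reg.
r: 0->gid=0,r8=0  c: 6->tid=3,i&1=0
L=0*4+3=3  i=0*2+0=0

3,0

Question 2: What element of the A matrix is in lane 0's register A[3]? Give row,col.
8,1

0: grp=0,tig=0
[3] (0+8,0*2+1) = (8,1)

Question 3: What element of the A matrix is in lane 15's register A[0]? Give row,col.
3,6

lane 15: grp=3 (15/4), tig=3 (15%4)
i=0: r=3+0=3, c=3*2+0=6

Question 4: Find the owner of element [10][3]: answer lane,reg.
r:10=>grp=2,rB=1  c:3=>tig=1,lo=1
L=2*4+1=9  i=1*2+1=3

9,3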